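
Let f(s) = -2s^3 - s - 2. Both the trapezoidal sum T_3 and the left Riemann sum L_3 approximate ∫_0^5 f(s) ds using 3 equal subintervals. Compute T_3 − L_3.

T_3 ≈ -369.722222.
L_3 ≈ -157.222222.
T_3 − L_3 = -212.5.

-212.5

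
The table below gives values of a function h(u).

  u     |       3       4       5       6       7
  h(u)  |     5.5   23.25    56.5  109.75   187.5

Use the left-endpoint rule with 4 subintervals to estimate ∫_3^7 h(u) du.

195

Δu = 1.
Sum = 1·[5.5 + 23.25 + 56.5 + 109.75] = 195.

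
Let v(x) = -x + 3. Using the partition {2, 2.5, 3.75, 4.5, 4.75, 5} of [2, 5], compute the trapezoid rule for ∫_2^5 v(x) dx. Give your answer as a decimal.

-1.5

Subinterval widths: 0.5, 1.25, 0.75, 0.25, 0.25.
v(2) = 1, v(2.5) = 0.5, v(3.75) = -0.75, v(4.5) = -1.5, v(4.75) = -1.75, v(5) = -2.
On each subinterval the trapezoid contributes (Δx_i/2)·[v(x_{i-1}) + v(x_i)].
Sum = -1.5.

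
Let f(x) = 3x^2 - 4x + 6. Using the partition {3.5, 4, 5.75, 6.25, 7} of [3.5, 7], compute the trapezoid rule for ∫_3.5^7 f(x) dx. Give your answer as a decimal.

250.640625

Subinterval widths: 0.5, 1.75, 0.5, 0.75.
f(3.5) = 28.75, f(4) = 38, f(5.75) = 82.1875, f(6.25) = 98.1875, f(7) = 125.
On each subinterval the trapezoid contributes (Δx_i/2)·[f(x_{i-1}) + f(x_i)].
Sum = 250.640625.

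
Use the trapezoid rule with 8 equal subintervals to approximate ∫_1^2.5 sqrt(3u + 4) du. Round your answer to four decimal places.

4.5503

Δu = (2.5 − 1)/8 = 0.1875.
f(1) ≈ 2.6458, f(1.1875) ≈ 2.7500, f(1.375) ≈ 2.8504, f(1.5625) ≈ 2.9475, f(1.75) ≈ 3.0414, f(1.9375) ≈ 3.1325, f(2.125) ≈ 3.2210, f(2.3125) ≈ 3.3072, f(2.5) ≈ 3.3912.
T_8 = (Δu/2)·[f(u_0) + 2f(u_1) + ... + 2f(u_{7}) + f(u_8)].
Sum ≈ 4.5503.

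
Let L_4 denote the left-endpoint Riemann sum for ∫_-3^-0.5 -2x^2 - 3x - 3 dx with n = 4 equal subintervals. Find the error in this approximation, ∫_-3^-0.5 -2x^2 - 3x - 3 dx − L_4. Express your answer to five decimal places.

Exact integral: ∫_-3^-0.5 f(x) dx ≈ -12.2916667.
L_4 = -15.7421875.
Error ≈ -12.2916667 − (-15.7421875) ≈ 3.45052.

3.45052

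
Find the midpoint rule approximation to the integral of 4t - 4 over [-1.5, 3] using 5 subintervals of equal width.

Δt = (3 − (-1.5))/5 = 0.9.
Midpoints: -1.05, -0.15, 0.75, 1.65, 2.55.
f(-1.05) = -8.2, f(-0.15) = -4.6, f(0.75) = -1, f(1.65) = 2.6, f(2.55) = 6.2.
Sum = Δt · [f(-1.05) + f(-0.15) + f(0.75) + f(1.65) + f(2.55)].
Sum = -4.5.

-4.5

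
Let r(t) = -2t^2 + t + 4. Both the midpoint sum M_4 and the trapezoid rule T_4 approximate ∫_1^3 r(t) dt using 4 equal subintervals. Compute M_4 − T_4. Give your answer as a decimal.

0.25

M_4 = -5.25.
T_4 = -5.5.
M_4 − T_4 = 0.25.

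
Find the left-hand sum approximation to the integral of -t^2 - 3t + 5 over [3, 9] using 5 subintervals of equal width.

-259.44

Δt = (9 − 3)/5 = 1.2.
Left endpoints: 3, 4.2, 5.4, 6.6, 7.8.
f(3) = -13, f(4.2) = -25.24, f(5.4) = -40.36, f(6.6) = -58.36, f(7.8) = -79.24.
Sum = Δt · [f(3) + f(4.2) + f(5.4) + f(6.6) + f(7.8)].
Sum = -259.44.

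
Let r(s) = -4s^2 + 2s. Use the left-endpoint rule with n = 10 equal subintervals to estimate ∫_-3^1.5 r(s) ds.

Δs = (1.5 − (-3))/10 = 0.45.
Left endpoints: -3, -2.55, -2.1, -1.65, -1.2, -0.75, -0.3, 0.15, 0.6, 1.05.
r(-3) = -42, r(-2.55) = -31.11, r(-2.1) = -21.84, r(-1.65) = -14.19, r(-1.2) = -8.16, r(-0.75) = -3.75, r(-0.3) = -0.96, r(0.15) = 0.21, r(0.6) = -0.24, r(1.05) = -2.31.
Sum = Δs · [r(-3) + r(-2.55) + r(-2.1) + ...].
Sum = -55.9575.

-55.9575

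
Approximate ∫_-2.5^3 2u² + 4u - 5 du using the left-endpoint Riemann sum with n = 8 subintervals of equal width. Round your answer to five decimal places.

Δu = (3 − (-2.5))/8 = 0.6875.
Left endpoints: -2.5, -1.8125, -1.125, -0.4375, 0.25, 0.9375, 1.625, 2.3125.
f(-2.5) = -2.5, f(-1.8125) = -5.6796875, f(-1.125) = -6.96875, f(-0.4375) = -6.3671875, f(0.25) = -3.875, f(0.9375) = 0.5078125, f(1.625) = 6.78125, f(2.3125) = 14.9453125.
Sum = Δu · [f(-2.5) + f(-1.8125) + f(-1.125) + ...].
Sum ≈ -2.16992.

-2.16992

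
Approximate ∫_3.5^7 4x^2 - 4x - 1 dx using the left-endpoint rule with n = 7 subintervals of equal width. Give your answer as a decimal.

290.5

Δx = (7 − 3.5)/7 = 0.5.
Left endpoints: 3.5, 4, 4.5, 5, 5.5, 6, 6.5.
f(3.5) = 34, f(4) = 47, f(4.5) = 62, f(5) = 79, f(5.5) = 98, f(6) = 119, f(6.5) = 142.
Sum = Δx · [f(3.5) + f(4) + f(4.5) + ...].
Sum = 290.5.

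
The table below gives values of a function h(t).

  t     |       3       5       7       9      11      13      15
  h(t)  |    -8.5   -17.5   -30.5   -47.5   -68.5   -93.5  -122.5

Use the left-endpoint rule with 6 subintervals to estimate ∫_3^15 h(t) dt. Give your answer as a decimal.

Δt = 2.
Sum = 2·[(-8.5) + (-17.5) + (-30.5) + (-47.5) + (-68.5) + (-93.5)] = -532.

-532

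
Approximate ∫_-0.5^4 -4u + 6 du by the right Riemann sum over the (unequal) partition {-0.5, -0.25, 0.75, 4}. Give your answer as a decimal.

Subinterval widths: 0.25, 1, 3.25.
Right endpoints: -0.25, 0.75, 4.
f(-0.25) = 7, f(0.75) = 3, f(4) = -10.
Sum = Σ Δu_i · f(u_i).
Sum = -27.75.

-27.75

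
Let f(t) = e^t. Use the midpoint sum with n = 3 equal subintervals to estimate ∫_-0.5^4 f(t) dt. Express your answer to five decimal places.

Δt = (4 − (-0.5))/3 = 1.5.
Midpoints: 0.25, 1.75, 3.25.
f(0.25) ≈ 1.28403, f(1.75) ≈ 5.75460, f(3.25) ≈ 25.79034.
Sum = Δt · [f(0.25) + f(1.75) + f(3.25)].
Sum ≈ 49.24345.

49.24345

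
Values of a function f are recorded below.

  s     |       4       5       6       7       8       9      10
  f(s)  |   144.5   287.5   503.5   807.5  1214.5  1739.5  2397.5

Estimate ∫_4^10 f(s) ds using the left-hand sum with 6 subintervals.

Δs = 1.
Sum = 1·[144.5 + 287.5 + 503.5 + 807.5 + 1214.5 + 1739.5] = 4697.

4697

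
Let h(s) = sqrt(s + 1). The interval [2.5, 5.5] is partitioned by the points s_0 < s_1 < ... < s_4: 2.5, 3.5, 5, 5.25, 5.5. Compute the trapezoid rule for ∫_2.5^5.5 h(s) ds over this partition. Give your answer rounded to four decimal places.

6.6741

Subinterval widths: 1, 1.5, 0.25, 0.25.
h(2.5) ≈ 1.8708, h(3.5) ≈ 2.1213, h(5) ≈ 2.4495, h(5.25) ≈ 2.5000, h(5.5) ≈ 2.5495.
On each subinterval the trapezoid contributes (Δs_i/2)·[h(s_{i-1}) + h(s_i)].
Sum ≈ 6.6741.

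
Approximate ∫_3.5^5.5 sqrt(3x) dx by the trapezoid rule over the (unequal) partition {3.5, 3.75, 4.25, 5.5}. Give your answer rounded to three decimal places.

7.326

Subinterval widths: 0.25, 0.5, 1.25.
f(3.5) ≈ 3.240, f(3.75) ≈ 3.354, f(4.25) ≈ 3.571, f(5.5) ≈ 4.062.
On each subinterval the trapezoid contributes (Δx_i/2)·[f(x_{i-1}) + f(x_i)].
Sum ≈ 7.326.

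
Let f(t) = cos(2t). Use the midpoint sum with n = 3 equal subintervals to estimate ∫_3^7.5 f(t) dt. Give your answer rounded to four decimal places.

Δt = (7.5 − 3)/3 = 1.5.
Midpoints: 3.75, 5.25, 6.75.
f(3.75) ≈ 0.3466, f(5.25) ≈ -0.4755, f(6.75) ≈ 0.5949.
Sum = Δt · [f(3.75) + f(5.25) + f(6.75)].
Sum ≈ 0.6990.

0.6990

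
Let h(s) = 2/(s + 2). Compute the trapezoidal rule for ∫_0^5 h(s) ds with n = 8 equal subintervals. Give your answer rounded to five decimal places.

Δs = (5 − 0)/8 = 0.625.
h(0) = 1, h(0.625) = 16/21, h(1.25) = 8/13, h(1.875) = 16/31, h(2.5) = 4/9, h(3.125) = 16/41, h(3.75) = 8/23, h(4.375) = 16/51, h(5) = 2/7.
T_8 = (Δs/2)·[h(s_0) + 2h(s_1) + ... + 2h(s_{7}) + h(s_8)].
Sum ≈ 2.52032.

2.52032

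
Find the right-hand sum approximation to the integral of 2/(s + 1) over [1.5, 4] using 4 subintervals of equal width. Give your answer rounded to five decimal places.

Δs = (4 − 1.5)/4 = 0.625.
Right endpoints: 2.125, 2.75, 3.375, 4.
f(2.125) = 0.64, f(2.75) = 8/15, f(3.375) = 16/35, f(4) = 0.4.
Sum = Δs · [f(2.125) + f(2.75) + f(3.375) + f(4)].
Sum ≈ 1.26905.

1.26905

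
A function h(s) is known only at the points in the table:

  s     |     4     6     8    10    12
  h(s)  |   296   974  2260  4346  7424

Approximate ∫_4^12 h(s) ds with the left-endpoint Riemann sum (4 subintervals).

15752

Δs = 2.
Sum = 2·[296 + 974 + 2260 + 4346] = 15752.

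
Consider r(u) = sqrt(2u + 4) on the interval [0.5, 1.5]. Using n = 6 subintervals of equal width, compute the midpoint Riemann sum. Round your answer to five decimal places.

2.44672

Δu = (1.5 − 0.5)/6 = 1/6.
Midpoints: 7/12, 0.75, 11/12, 13/12, 1.25, 17/12.
r(7/12) ≈ 2.27303, r(0.75) ≈ 2.34521, r(11/12) ≈ 2.41523, r(13/12) ≈ 2.48328, r(1.25) ≈ 2.54951, r(17/12) ≈ 2.61406.
Sum = Δu · [r(7/12) + r(0.75) + r(11/12) + ...].
Sum ≈ 2.44672.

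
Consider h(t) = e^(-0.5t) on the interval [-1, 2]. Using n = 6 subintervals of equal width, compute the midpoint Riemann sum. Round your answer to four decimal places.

2.5550

Δt = (2 − (-1))/6 = 0.5.
Midpoints: -0.75, -0.25, 0.25, 0.75, 1.25, 1.75.
h(-0.75) ≈ 1.4550, h(-0.25) ≈ 1.1331, h(0.25) ≈ 0.8825, h(0.75) ≈ 0.6873, h(1.25) ≈ 0.5353, h(1.75) ≈ 0.4169.
Sum = Δt · [h(-0.75) + h(-0.25) + h(0.25) + ...].
Sum ≈ 2.5550.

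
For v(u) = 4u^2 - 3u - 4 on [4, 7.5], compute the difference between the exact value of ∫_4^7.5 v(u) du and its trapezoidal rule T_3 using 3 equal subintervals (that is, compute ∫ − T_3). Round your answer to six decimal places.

Exact integral: ∫_4^7.5 v(u) du ≈ 402.79166667.
T_3 ≈ 405.96759259.
Error ≈ 402.79166667 − 405.96759259 ≈ -3.175926.

-3.175926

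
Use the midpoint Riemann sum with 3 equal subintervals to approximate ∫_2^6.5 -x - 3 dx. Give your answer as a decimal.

Δx = (6.5 − 2)/3 = 1.5.
Midpoints: 2.75, 4.25, 5.75.
f(2.75) = -5.75, f(4.25) = -7.25, f(5.75) = -8.75.
Sum = Δx · [f(2.75) + f(4.25) + f(5.75)].
Sum = -32.625.

-32.625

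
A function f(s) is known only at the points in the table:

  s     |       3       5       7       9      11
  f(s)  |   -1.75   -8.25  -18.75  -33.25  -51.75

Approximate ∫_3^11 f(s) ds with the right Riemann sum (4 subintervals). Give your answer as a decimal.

-224

Δs = 2.
Sum = 2·[(-8.25) + (-18.75) + (-33.25) + (-51.75)] = -224.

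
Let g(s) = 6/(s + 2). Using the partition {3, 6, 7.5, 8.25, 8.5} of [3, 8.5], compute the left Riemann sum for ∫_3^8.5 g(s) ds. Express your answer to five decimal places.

Subinterval widths: 3, 1.5, 0.75, 0.25.
Left endpoints: 3, 6, 7.5, 8.25.
g(3) = 1.2, g(6) = 0.75, g(7.5) = 12/19, g(8.25) = 24/41.
Sum = Σ Δs_i · g(s_i).
Sum ≈ 5.34503.

5.34503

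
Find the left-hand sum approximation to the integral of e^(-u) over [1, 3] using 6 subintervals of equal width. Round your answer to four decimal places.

Δu = (3 − 1)/6 = 1/3.
Left endpoints: 1, 4/3, 5/3, 2, 7/3, 8/3.
f(1) ≈ 0.3679, f(4/3) ≈ 0.2636, f(5/3) ≈ 0.1889, f(2) ≈ 0.1353, f(7/3) ≈ 0.0970, f(8/3) ≈ 0.0695.
Sum = Δu · [f(1) + f(4/3) + f(5/3) + ...].
Sum ≈ 0.3740.

0.3740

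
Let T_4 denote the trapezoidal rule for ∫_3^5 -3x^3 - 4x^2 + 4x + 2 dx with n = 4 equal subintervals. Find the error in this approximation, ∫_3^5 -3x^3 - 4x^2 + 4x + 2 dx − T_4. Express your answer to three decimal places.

3.333

Exact integral: ∫_3^5 f(x) dx ≈ -502.66667.
T_4 = -506.
Error ≈ -502.66667 − (-506) ≈ 3.333.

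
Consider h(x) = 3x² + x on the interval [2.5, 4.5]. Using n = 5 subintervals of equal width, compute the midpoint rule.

Δx = (4.5 − 2.5)/5 = 0.4.
Midpoints: 2.7, 3.1, 3.5, 3.9, 4.3.
h(2.7) = 24.57, h(3.1) = 31.93, h(3.5) = 40.25, h(3.9) = 49.53, h(4.3) = 59.77.
Sum = Δx · [h(2.7) + h(3.1) + h(3.5) + h(3.9) + h(4.3)].
Sum = 82.42.

82.42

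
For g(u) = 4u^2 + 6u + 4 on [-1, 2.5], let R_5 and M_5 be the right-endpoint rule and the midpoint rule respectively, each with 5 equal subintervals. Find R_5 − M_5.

R_5 = 67.76.
M_5 = 51.345.
R_5 − M_5 = 16.415.

16.415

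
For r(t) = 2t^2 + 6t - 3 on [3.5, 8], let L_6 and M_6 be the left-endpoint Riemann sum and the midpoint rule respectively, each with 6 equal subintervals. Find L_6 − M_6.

L_6 = 406.40625.
M_6 = 454.078125.
L_6 − M_6 = -47.671875.

-47.671875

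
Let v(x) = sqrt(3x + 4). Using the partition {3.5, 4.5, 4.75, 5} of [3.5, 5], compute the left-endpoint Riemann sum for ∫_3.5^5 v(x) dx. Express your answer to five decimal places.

Subinterval widths: 1, 0.25, 0.25.
Left endpoints: 3.5, 4.5, 4.75.
v(3.5) ≈ 3.80789, v(4.5) ≈ 4.18330, v(4.75) ≈ 4.27200.
Sum = Σ Δx_i · v(x_i).
Sum ≈ 5.92171.

5.92171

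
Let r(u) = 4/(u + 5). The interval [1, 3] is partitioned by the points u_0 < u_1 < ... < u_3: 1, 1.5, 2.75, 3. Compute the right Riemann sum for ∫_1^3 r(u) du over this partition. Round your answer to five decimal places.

Subinterval widths: 0.5, 1.25, 0.25.
Right endpoints: 1.5, 2.75, 3.
r(1.5) = 8/13, r(2.75) = 16/31, r(3) = 0.5.
Sum = Σ Δu_i · r(u_i).
Sum ≈ 1.07785.

1.07785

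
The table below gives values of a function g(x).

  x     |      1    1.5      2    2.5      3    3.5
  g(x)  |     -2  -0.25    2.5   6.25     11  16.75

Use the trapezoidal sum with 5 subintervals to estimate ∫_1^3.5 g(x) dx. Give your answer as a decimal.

13.4375

Δx = 0.5.
T_5 = (0.5/2)·[(-2) + 2·(-0.25) + 2·2.5 + 2·6.25 + 2·11 + 16.75] = 13.4375.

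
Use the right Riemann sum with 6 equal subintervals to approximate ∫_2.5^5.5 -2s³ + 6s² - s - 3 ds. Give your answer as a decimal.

Δs = (5.5 − 2.5)/6 = 0.5.
Right endpoints: 3, 3.5, 4, 4.5, 5, 5.5.
f(3) = -6, f(3.5) = -18.75, f(4) = -39, f(4.5) = -68.25, f(5) = -108, f(5.5) = -159.75.
Sum = Δs · [f(3) + f(3.5) + f(4) + ...].
Sum = -199.875.

-199.875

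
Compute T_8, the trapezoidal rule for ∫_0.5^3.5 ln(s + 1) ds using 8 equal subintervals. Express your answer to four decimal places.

3.1550

Δs = (3.5 − 0.5)/8 = 0.375.
f(0.5) ≈ 0.4055, f(0.875) ≈ 0.6286, f(1.25) ≈ 0.8109, f(1.625) ≈ 0.9651, f(2) ≈ 1.0986, f(2.375) ≈ 1.2164, f(2.75) ≈ 1.3218, f(3.125) ≈ 1.4171, f(3.5) ≈ 1.5041.
T_8 = (Δs/2)·[f(s_0) + 2f(s_1) + ... + 2f(s_{7}) + f(s_8)].
Sum ≈ 3.1550.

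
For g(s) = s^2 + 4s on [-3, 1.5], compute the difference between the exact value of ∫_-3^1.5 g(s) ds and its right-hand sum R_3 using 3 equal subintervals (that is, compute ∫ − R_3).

-10.125

Exact integral: ∫_-3^1.5 g(s) ds = -3.375.
R_3 = 6.75.
Error = -3.375 − 6.75 = -10.125.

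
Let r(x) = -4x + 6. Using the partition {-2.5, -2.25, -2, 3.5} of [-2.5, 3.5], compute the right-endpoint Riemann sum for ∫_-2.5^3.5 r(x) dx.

Subinterval widths: 0.25, 0.25, 5.5.
Right endpoints: -2.25, -2, 3.5.
r(-2.25) = 15, r(-2) = 14, r(3.5) = -8.
Sum = Σ Δx_i · r(x_i).
Sum = -36.75.

-36.75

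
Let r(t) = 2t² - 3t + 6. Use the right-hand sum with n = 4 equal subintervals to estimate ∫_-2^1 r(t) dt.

23.4375

Δt = (1 − (-2))/4 = 0.75.
Right endpoints: -1.25, -0.5, 0.25, 1.
r(-1.25) = 12.875, r(-0.5) = 8, r(0.25) = 5.375, r(1) = 5.
Sum = Δt · [r(-1.25) + r(-0.5) + r(0.25) + r(1)].
Sum = 23.4375.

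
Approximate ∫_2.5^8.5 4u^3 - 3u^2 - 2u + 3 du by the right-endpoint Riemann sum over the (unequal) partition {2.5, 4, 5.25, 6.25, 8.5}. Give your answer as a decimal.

Subinterval widths: 1.5, 1.25, 1, 2.25.
Right endpoints: 4, 5.25, 6.25, 8.5.
f(4) = 203, f(5.25) = 488.625, f(6.25) = 849.875, f(8.5) = 2225.75.
Sum = Σ Δu_i · f(u_i).
Sum = 6773.09375.

6773.09375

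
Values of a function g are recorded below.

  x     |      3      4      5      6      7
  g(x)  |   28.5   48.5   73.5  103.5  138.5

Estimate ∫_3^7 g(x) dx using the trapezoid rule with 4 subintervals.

309

Δx = 1.
T_4 = (1/2)·[28.5 + 2·48.5 + 2·73.5 + 2·103.5 + 138.5] = 309.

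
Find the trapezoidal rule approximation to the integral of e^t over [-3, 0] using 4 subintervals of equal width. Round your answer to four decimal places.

0.9943

Δt = (0 − (-3))/4 = 0.75.
f(-3) ≈ 0.0498, f(-2.25) ≈ 0.1054, f(-1.5) ≈ 0.2231, f(-0.75) ≈ 0.4724, f(0) ≈ 1.0000.
T_4 = (Δt/2)·[f(t_0) + 2f(t_1) + 2f(t_2) + 2f(t_3) + f(t_4)].
Sum ≈ 0.9943.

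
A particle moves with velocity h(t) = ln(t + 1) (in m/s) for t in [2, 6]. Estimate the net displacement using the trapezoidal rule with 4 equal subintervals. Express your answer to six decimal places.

6.309753

Δt = (6 − 2)/4 = 1.
h(2) ≈ 1.098612, h(3) ≈ 1.386294, h(4) ≈ 1.609438, h(5) ≈ 1.791759, h(6) ≈ 1.945910.
T_4 = (Δt/2)·[h(t_0) + 2h(t_1) + 2h(t_2) + 2h(t_3) + h(t_4)].
Sum ≈ 6.309753.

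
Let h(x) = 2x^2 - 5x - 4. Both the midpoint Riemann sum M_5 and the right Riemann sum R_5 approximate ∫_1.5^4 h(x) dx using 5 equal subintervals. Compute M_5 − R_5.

-4.0625

M_5 = -4.0625.
R_5 = 0.
M_5 − R_5 = -4.0625.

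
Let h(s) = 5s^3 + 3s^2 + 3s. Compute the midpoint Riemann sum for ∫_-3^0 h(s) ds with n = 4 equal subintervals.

-85.0078125

Δs = (0 − (-3))/4 = 0.75.
Midpoints: -2.625, -1.875, -1.125, -0.375.
h(-2.625) = -39753/512, h(-1.875) = -14355/512, h(-1.125) = -3429/512, h(-0.375) = -495/512.
Sum = Δs · [h(-2.625) + h(-1.875) + h(-1.125) + h(-0.375)].
Sum = -85.0078125.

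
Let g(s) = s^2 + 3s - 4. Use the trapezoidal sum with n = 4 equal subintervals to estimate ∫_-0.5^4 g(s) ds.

27.94921875

Δs = (4 − (-0.5))/4 = 1.125.
g(-0.5) = -5.25, g(0.625) = -1.734375, g(1.75) = 4.3125, g(2.875) = 12.890625, g(4) = 24.
T_4 = (Δs/2)·[g(s_0) + 2g(s_1) + 2g(s_2) + 2g(s_3) + g(s_4)].
Sum = 27.94921875.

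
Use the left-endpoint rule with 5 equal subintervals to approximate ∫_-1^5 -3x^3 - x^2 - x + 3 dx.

-286.56

Δx = (5 − (-1))/5 = 1.2.
Left endpoints: -1, 0.2, 1.4, 2.6, 3.8.
f(-1) = 6, f(0.2) = 2.736, f(1.4) = -8.592, f(2.6) = -59.088, f(3.8) = -179.856.
Sum = Δx · [f(-1) + f(0.2) + f(1.4) + f(2.6) + f(3.8)].
Sum = -286.56.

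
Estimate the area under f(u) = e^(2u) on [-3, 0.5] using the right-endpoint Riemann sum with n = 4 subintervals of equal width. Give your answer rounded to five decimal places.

Δu = (0.5 − (-3))/4 = 0.875.
Right endpoints: -2.125, -1.25, -0.375, 0.5.
f(-2.125) ≈ 0.01426, f(-1.25) ≈ 0.08208, f(-0.375) ≈ 0.47237, f(0.5) ≈ 2.71828.
Sum = Δu · [f(-2.125) + f(-1.25) + f(-0.375) + f(0.5)].
Sum ≈ 2.87612.

2.87612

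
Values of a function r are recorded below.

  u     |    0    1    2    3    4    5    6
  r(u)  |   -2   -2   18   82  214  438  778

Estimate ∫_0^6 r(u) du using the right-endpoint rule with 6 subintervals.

1528

Δu = 1.
Sum = 1·[(-2) + 18 + 82 + 214 + 438 + 778] = 1528.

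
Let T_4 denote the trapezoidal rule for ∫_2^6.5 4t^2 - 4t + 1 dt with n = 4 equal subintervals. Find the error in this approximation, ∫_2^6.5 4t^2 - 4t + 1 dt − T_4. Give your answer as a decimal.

-3.796875

Exact integral: ∫_2^6.5 f(t) dt = 283.5.
T_4 = 287.296875.
Error = 283.5 − 287.296875 = -3.796875.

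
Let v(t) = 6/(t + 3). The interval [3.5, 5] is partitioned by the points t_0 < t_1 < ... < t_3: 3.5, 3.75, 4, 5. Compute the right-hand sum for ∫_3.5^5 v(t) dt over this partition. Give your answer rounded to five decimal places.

Subinterval widths: 0.25, 0.25, 1.
Right endpoints: 3.75, 4, 5.
v(3.75) = 8/9, v(4) = 6/7, v(5) = 0.75.
Sum = Σ Δt_i · v(t_i).
Sum ≈ 1.18651.

1.18651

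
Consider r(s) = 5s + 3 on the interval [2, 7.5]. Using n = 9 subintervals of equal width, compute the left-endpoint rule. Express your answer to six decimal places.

138.722222

Δs = (7.5 − 2)/9 = 11/18.
Left endpoints: 2, 47/18, 29/9, 23/6, 40/9, 91/18, 17/3, 113/18, 62/9.
r(2) = 13, r(47/18) = 289/18, r(29/9) = 172/9, r(23/6) = 133/6, r(40/9) = 227/9, r(91/18) = 509/18, r(17/3) = 94/3, r(113/18) = 619/18, r(62/9) = 337/9.
Sum = Δs · [r(2) + r(47/18) + r(29/9) + ...].
Sum ≈ 138.722222.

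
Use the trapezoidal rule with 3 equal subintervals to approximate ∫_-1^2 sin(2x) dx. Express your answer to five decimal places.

0.07625

Δx = (2 − (-1))/3 = 1.
f(-1) ≈ -0.90930, f(0) ≈ 0.00000, f(1) ≈ 0.90930, f(2) ≈ -0.75680.
T_3 = (Δx/2)·[f(x_0) + 2f(x_1) + 2f(x_2) + f(x_3)].
Sum ≈ 0.07625.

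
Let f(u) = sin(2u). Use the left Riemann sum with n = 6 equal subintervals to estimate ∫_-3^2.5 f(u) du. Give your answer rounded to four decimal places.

0.8053

Δu = (2.5 − (-3))/6 = 11/12.
Left endpoints: -3, -25/12, -7/6, -0.25, 2/3, 19/12.
f(-3) ≈ 0.2794, f(-25/12) ≈ 0.8548, f(-7/6) ≈ -0.7231, f(-0.25) ≈ -0.4794, f(2/3) ≈ 0.9719, f(19/12) ≈ -0.0251.
Sum = Δu · [f(-3) + f(-25/12) + f(-7/6) + ...].
Sum ≈ 0.8053.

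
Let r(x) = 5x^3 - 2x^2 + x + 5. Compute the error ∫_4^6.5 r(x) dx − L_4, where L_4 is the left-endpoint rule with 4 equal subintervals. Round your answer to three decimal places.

Exact integral: ∫_4^6.5 r(x) dx ≈ 1796.53646.
L_4 ≈ 1495.55176.
Error ≈ 1796.53646 − 1495.55176 ≈ 300.985.

300.985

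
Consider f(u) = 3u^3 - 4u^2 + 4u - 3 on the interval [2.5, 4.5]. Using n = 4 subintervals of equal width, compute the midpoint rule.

Δu = (4.5 − 2.5)/4 = 0.5.
Midpoints: 2.75, 3.25, 3.75, 4.25.
f(2.75) = 40.140625, f(3.25) = 70.734375, f(3.75) = 113.953125, f(4.25) = 172.046875.
Sum = Δu · [f(2.75) + f(3.25) + f(3.75) + f(4.25)].
Sum = 198.4375.

198.4375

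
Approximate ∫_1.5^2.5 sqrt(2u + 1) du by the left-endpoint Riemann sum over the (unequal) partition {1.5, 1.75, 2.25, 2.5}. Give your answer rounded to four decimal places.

Subinterval widths: 0.25, 0.5, 0.25.
Left endpoints: 1.5, 1.75, 2.25.
f(1.5) ≈ 2.0000, f(1.75) ≈ 2.1213, f(2.25) ≈ 2.3452.
Sum = Σ Δu_i · f(u_i).
Sum ≈ 2.1470.

2.1470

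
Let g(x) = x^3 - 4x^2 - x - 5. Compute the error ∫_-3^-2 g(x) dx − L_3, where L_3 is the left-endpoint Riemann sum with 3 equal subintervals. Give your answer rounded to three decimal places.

Exact integral: ∫_-3^-2 g(x) dx ≈ -44.08333.
L_3 ≈ -50.62963.
Error ≈ -44.08333 − (-50.62963) ≈ 6.546.

6.546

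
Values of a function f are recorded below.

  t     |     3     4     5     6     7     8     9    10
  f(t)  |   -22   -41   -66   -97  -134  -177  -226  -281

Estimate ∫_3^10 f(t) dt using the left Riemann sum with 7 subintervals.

-763

Δt = 1.
Sum = 1·[(-22) + (-41) + (-66) + (-97) + (-134) + (-177) + (-226)] = -763.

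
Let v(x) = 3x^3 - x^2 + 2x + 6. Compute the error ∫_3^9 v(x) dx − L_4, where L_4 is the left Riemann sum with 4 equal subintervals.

1415.25

Exact integral: ∫_3^9 v(x) dx = 4734.
L_4 = 3318.75.
Error = 4734 − 3318.75 = 1415.25.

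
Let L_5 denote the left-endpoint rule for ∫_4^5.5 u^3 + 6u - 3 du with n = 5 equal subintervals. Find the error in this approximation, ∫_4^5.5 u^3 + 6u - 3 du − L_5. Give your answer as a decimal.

Exact integral: ∫_4^5.5 f(u) du = 203.015625.
L_5 = 186.63.
Error = 203.015625 − 186.63 = 16.385625.

16.385625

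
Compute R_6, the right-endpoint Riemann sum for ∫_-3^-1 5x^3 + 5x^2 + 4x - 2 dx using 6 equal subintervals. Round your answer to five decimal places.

Δx = (-1 − (-3))/6 = 1/3.
Right endpoints: -8/3, -7/3, -2, -5/3, -4/3, -1.
f(-8/3) = -1942/27, f(-7/3) = -1286/27, f(-2) = -30, f(-5/3) = -484/27, f(-4/3) = -278/27, f(-1) = -6.
Sum = Δx · [f(-8/3) + f(-7/3) + f(-2) + ...].
Sum ≈ -61.25926.

-61.25926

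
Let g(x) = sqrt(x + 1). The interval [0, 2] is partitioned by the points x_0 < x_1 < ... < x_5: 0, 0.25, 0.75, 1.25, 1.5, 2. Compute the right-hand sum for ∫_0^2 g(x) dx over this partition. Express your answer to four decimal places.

Subinterval widths: 0.25, 0.5, 0.5, 0.25, 0.5.
Right endpoints: 0.25, 0.75, 1.25, 1.5, 2.
g(0.25) ≈ 1.1180, g(0.75) ≈ 1.3229, g(1.25) ≈ 1.5000, g(1.5) ≈ 1.5811, g(2) ≈ 1.7321.
Sum = Σ Δx_i · g(x_i).
Sum ≈ 2.9523.

2.9523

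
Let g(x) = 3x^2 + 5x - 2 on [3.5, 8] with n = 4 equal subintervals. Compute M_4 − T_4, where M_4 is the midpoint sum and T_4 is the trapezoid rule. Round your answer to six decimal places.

M_4 ≈ 588.07617188.
T_4 = 592.34765625.
M_4 − T_4 ≈ -4.271484.

-4.271484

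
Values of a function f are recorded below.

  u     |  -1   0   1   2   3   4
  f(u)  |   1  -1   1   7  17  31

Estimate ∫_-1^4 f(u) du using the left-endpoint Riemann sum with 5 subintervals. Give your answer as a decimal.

25

Δu = 1.
Sum = 1·[1 + (-1) + 1 + 7 + 17] = 25.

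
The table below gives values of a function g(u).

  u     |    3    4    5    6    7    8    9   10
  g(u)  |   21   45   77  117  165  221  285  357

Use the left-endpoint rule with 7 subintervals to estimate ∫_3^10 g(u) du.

Δu = 1.
Sum = 1·[21 + 45 + 77 + 117 + 165 + 221 + 285] = 931.

931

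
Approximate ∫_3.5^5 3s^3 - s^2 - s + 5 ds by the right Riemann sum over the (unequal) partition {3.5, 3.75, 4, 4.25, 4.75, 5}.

Subinterval widths: 0.25, 0.25, 0.25, 0.5, 0.25.
Right endpoints: 3.75, 4, 4.25, 4.75, 5.
f(3.75) = 145.390625, f(4) = 177, f(4.25) = 212.984375, f(4.75) = 299.203125, f(5) = 350.
Sum = Σ Δs_i · f(s_i).
Sum = 370.9453125.

370.9453125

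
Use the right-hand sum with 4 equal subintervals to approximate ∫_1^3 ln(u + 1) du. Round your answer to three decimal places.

Δu = (3 − 1)/4 = 0.5.
Right endpoints: 1.5, 2, 2.5, 3.
f(1.5) ≈ 0.916, f(2) ≈ 1.099, f(2.5) ≈ 1.253, f(3) ≈ 1.386.
Sum = Δu · [f(1.5) + f(2) + f(2.5) + f(3)].
Sum ≈ 2.327.

2.327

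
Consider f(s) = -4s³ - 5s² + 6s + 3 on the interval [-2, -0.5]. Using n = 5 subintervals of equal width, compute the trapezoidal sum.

-3.7125

Δs = (-0.5 − (-2))/5 = 0.3.
f(-2) = 3, f(-1.7) = -1.998, f(-1.4) = -4.224, f(-1.1) = -4.326, f(-0.8) = -2.952, f(-0.5) = -0.75.
T_5 = (Δs/2)·[f(s_0) + 2f(s_1) + ... + 2f(s_{4}) + f(s_5)].
Sum = -3.7125.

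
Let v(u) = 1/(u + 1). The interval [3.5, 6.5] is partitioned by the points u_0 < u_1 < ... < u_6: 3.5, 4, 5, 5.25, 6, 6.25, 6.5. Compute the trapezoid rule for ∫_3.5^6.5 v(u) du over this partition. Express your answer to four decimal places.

0.5123

Subinterval widths: 0.5, 1, 0.25, 0.75, 0.25, 0.25.
v(3.5) = 2/9, v(4) = 0.2, v(5) = 1/6, v(5.25) = 0.16, v(6) = 1/7, v(6.25) = 4/29, v(6.5) = 2/15.
On each subinterval the trapezoid contributes (Δu_i/2)·[v(u_{i-1}) + v(u_i)].
Sum ≈ 0.5123.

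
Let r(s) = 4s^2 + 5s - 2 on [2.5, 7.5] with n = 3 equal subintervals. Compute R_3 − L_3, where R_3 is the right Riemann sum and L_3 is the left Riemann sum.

R_3 ≈ 853.425926.
L_3 ≈ 478.425926.
R_3 − L_3 = 375.

375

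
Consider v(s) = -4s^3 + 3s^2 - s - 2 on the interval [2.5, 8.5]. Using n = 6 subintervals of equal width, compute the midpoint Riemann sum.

Δs = (8.5 − 2.5)/6 = 1.
Midpoints: 3, 4, 5, 6, 7, 8.
v(3) = -86, v(4) = -214, v(5) = -432, v(6) = -764, v(7) = -1234, v(8) = -1866.
Sum = Δs · [v(3) + v(4) + v(5) + ...].
Sum = -4596.

-4596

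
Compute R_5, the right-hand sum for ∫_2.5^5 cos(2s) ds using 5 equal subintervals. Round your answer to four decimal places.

Δs = (5 − 2.5)/5 = 0.5.
Right endpoints: 3, 3.5, 4, 4.5, 5.
f(3) ≈ 0.9602, f(3.5) ≈ 0.7539, f(4) ≈ -0.1455, f(4.5) ≈ -0.9111, f(5) ≈ -0.8391.
Sum = Δs · [f(3) + f(3.5) + f(4) + f(4.5) + f(5)].
Sum ≈ -0.0908.

-0.0908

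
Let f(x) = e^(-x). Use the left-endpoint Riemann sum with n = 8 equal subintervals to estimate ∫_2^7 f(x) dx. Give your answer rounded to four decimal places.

0.1808

Δx = (7 − 2)/8 = 0.625.
Left endpoints: 2, 2.625, 3.25, 3.875, 4.5, 5.125, 5.75, 6.375.
f(2) ≈ 0.1353, f(2.625) ≈ 0.0724, f(3.25) ≈ 0.0388, f(3.875) ≈ 0.0208, f(4.5) ≈ 0.0111, f(5.125) ≈ 0.0059, f(5.75) ≈ 0.0032, f(6.375) ≈ 0.0017.
Sum = Δx · [f(2) + f(2.625) + f(3.25) + ...].
Sum ≈ 0.1808.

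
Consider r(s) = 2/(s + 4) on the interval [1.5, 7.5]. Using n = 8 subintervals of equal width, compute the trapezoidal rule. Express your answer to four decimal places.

Δs = (7.5 − 1.5)/8 = 0.75.
r(1.5) = 4/11, r(2.25) = 0.32, r(3) = 2/7, r(3.75) = 8/31, r(4.5) = 4/17, r(5.25) = 8/37, r(6) = 0.2, r(6.75) = 8/43, r(7.5) = 4/23.
T_8 = (Δs/2)·[r(s_0) + 2r(s_1) + ... + 2r(s_{7}) + r(s_8)].
Sum ≈ 1.4776.

1.4776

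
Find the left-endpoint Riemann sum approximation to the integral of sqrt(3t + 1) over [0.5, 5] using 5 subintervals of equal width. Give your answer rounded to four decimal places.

12.2174

Δt = (5 − 0.5)/5 = 0.9.
Left endpoints: 0.5, 1.4, 2.3, 3.2, 4.1.
f(0.5) ≈ 1.5811, f(1.4) ≈ 2.2804, f(2.3) ≈ 2.8107, f(3.2) ≈ 3.2558, f(4.1) ≈ 3.6469.
Sum = Δt · [f(0.5) + f(1.4) + f(2.3) + f(3.2) + f(4.1)].
Sum ≈ 12.2174.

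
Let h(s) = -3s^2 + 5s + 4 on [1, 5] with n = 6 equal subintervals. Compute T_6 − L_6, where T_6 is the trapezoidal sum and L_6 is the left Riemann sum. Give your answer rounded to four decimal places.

-17.3333

T_6 ≈ -48.888889.
L_6 ≈ -31.555556.
T_6 − L_6 ≈ -17.3333.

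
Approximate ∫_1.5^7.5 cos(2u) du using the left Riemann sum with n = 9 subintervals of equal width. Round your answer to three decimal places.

Δu = (7.5 − 1.5)/9 = 2/3.
Left endpoints: 1.5, 13/6, 17/6, 3.5, 25/6, 29/6, 5.5, 37/6, 41/6.
f(1.5) ≈ -0.990, f(13/6) ≈ -0.370, f(17/6) ≈ 0.816, f(3.5) ≈ 0.754, f(25/6) ≈ -0.461, f(29/6) ≈ -0.971, f(5.5) ≈ 0.004, f(37/6) ≈ 0.973, f(41/6) ≈ 0.453.
Sum = Δu · [f(1.5) + f(13/6) + f(17/6) + ...].
Sum ≈ 0.139.

0.139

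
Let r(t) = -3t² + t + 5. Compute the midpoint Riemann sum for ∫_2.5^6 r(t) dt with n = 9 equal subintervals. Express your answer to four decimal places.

Δt = (6 − 2.5)/9 = 7/18.
Midpoints: 97/36, 37/12, 125/36, 139/36, 4.25, 167/36, 181/36, 65/12, 209/36.
r(97/36) = -6085/432, r(37/12) = -20.4375, r(125/36) = -11965/432, r(139/36) = -15493/432, r(4.25) = -44.9375, r(167/36) = -23725/432, r(181/36) = -28429/432, r(65/12) = -3725/48, r(209/36) = -39013/432.
Sum = Δt · [r(97/36) + r(37/12) + r(125/36) + ...].
Sum ≈ -167.8677.

-167.8677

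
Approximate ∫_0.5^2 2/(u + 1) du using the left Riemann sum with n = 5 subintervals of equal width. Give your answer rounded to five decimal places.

1.49127

Δu = (2 − 0.5)/5 = 0.3.
Left endpoints: 0.5, 0.8, 1.1, 1.4, 1.7.
f(0.5) = 4/3, f(0.8) = 10/9, f(1.1) = 20/21, f(1.4) = 5/6, f(1.7) = 20/27.
Sum = Δu · [f(0.5) + f(0.8) + f(1.1) + f(1.4) + f(1.7)].
Sum ≈ 1.49127.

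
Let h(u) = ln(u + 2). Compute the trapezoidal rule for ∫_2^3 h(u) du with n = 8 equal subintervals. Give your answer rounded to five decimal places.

1.50195

Δu = (3 − 2)/8 = 0.125.
h(2) ≈ 1.38629, h(2.125) ≈ 1.41707, h(2.25) ≈ 1.44692, h(2.375) ≈ 1.47591, h(2.5) ≈ 1.50408, h(2.625) ≈ 1.53148, h(2.75) ≈ 1.55814, h(2.875) ≈ 1.58412, h(3) ≈ 1.60944.
T_8 = (Δu/2)·[h(u_0) + 2h(u_1) + ... + 2h(u_{7}) + h(u_8)].
Sum ≈ 1.50195.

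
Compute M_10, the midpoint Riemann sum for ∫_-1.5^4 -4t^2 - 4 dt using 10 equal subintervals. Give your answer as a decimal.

Δt = (4 − (-1.5))/10 = 0.55.
Midpoints: -1.225, -0.675, -0.125, 0.425, 0.975, 1.525, 2.075, 2.625, 3.175, 3.725.
f(-1.225) = -10.0025, f(-0.675) = -5.8225, f(-0.125) = -4.0625, f(0.425) = -4.7225, f(0.975) = -7.8025, f(1.525) = -13.3025, f(2.075) = -21.2225, f(2.625) = -31.5625, f(3.175) = -44.3225, f(3.725) = -59.5025.
Sum = Δt · [f(-1.225) + f(-0.675) + f(-0.125) + ...].
Sum = -111.27875.

-111.27875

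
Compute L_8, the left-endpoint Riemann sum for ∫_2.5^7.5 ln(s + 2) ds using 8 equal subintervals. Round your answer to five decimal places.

Δs = (7.5 − 2.5)/8 = 0.625.
Left endpoints: 2.5, 3.125, 3.75, 4.375, 5, 5.625, 6.25, 6.875.
f(2.5) ≈ 1.50408, f(3.125) ≈ 1.63413, f(3.75) ≈ 1.74920, f(4.375) ≈ 1.85238, f(5) ≈ 1.94591, f(5.625) ≈ 2.03143, f(6.25) ≈ 2.11021, f(6.875) ≈ 2.18324.
Sum = Δs · [f(2.5) + f(3.125) + f(3.75) + ...].
Sum ≈ 9.38162.

9.38162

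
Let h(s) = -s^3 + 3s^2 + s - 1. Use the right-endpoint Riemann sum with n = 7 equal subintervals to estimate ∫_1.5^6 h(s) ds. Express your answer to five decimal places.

-134.64413

Δs = (6 − 1.5)/7 = 9/14.
Right endpoints: 15/7, 39/14, 24/7, 57/14, 33/7, 75/14, 6.
h(15/7) = 1742/343, h(39/14) = 9463/2744, h(24/7) = -895/343, h(57/14) = -40307/2744, h(33/7) = -11794/343, h(75/14) = -173669/2744, h(6) = -103.
Sum = Δs · [h(15/7) + h(39/14) + h(24/7) + ...].
Sum ≈ -134.64413.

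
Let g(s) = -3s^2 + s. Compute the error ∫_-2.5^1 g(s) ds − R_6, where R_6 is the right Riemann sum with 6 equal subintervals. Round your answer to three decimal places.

-5.019

Exact integral: ∫_-2.5^1 g(s) ds = -19.25.
R_6 ≈ -14.23090.
Error ≈ -19.25 − (-14.23090) ≈ -5.019.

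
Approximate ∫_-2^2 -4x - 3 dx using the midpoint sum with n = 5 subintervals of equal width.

-12

Δx = (2 − (-2))/5 = 0.8.
Midpoints: -1.6, -0.8, 0, 0.8, 1.6.
f(-1.6) = 3.4, f(-0.8) = 0.2, f(0) = -3, f(0.8) = -6.2, f(1.6) = -9.4.
Sum = Δx · [f(-1.6) + f(-0.8) + f(0) + f(0.8) + f(1.6)].
Sum = -12.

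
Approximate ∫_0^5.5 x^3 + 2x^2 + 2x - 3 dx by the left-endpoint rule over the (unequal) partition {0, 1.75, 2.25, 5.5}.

75.54296875

Subinterval widths: 1.75, 0.5, 3.25.
Left endpoints: 0, 1.75, 2.25.
f(0) = -3, f(1.75) = 11.984375, f(2.25) = 23.015625.
Sum = Σ Δx_i · f(x_i).
Sum = 75.54296875.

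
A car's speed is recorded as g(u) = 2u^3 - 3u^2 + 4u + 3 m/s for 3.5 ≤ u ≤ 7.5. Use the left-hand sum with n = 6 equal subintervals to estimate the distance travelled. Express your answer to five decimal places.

Δu = (7.5 − 3.5)/6 = 2/3.
Left endpoints: 3.5, 25/6, 29/6, 5.5, 37/6, 41/6.
g(3.5) = 66, g(25/6) = 3031/27, g(29/6) = 4808/27, g(5.5) = 267, g(37/6) = 10330/27, g(41/6) = 14267/27.
Sum = Δu · [g(3.5) + g(25/6) + g(29/6) + ...].
Sum ≈ 1022.88889.

1022.88889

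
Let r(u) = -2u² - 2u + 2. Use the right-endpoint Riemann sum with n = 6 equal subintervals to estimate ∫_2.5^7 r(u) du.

-288.28125

Δu = (7 − 2.5)/6 = 0.75.
Right endpoints: 3.25, 4, 4.75, 5.5, 6.25, 7.
r(3.25) = -25.625, r(4) = -38, r(4.75) = -52.625, r(5.5) = -69.5, r(6.25) = -88.625, r(7) = -110.
Sum = Δu · [r(3.25) + r(4) + r(4.75) + ...].
Sum = -288.28125.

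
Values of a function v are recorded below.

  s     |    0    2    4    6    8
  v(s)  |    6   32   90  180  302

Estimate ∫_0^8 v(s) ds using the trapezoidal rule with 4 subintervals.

Δs = 2.
T_4 = (2/2)·[6 + 2·32 + 2·90 + 2·180 + 302] = 912.

912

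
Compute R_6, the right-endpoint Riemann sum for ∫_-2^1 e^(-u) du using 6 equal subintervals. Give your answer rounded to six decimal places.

Δu = (1 − (-2))/6 = 0.5.
Right endpoints: -1.5, -1, -0.5, 0, 0.5, 1.
f(-1.5) ≈ 4.481689, f(-1) ≈ 2.718282, f(-0.5) ≈ 1.648721, f(0) ≈ 1.000000, f(0.5) ≈ 0.606531, f(1) ≈ 0.367879.
Sum = Δu · [f(-1.5) + f(-1) + f(-0.5) + ...].
Sum ≈ 5.411551.

5.411551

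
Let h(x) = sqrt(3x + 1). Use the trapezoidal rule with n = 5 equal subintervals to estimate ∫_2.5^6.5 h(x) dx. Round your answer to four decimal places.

Δx = (6.5 − 2.5)/5 = 0.8.
h(2.5) ≈ 2.9155, h(3.3) ≈ 3.3015, h(4.1) ≈ 3.6469, h(4.9) ≈ 3.9623, h(5.7) ≈ 4.2544, h(6.5) ≈ 4.5277.
T_5 = (Δx/2)·[h(x_0) + 2h(x_1) + ... + 2h(x_{4}) + h(x_5)].
Sum ≈ 15.1094.

15.1094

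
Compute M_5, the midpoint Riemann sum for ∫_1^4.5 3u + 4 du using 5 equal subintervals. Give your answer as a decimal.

42.875

Δu = (4.5 − 1)/5 = 0.7.
Midpoints: 1.35, 2.05, 2.75, 3.45, 4.15.
f(1.35) = 8.05, f(2.05) = 10.15, f(2.75) = 12.25, f(3.45) = 14.35, f(4.15) = 16.45.
Sum = Δu · [f(1.35) + f(2.05) + f(2.75) + f(3.45) + f(4.15)].
Sum = 42.875.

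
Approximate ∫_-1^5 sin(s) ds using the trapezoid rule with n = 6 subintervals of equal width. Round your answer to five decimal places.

0.23489

Δs = (5 − (-1))/6 = 1.
f(-1) ≈ -0.84147, f(0) ≈ 0.00000, f(1) ≈ 0.84147, f(2) ≈ 0.90930, f(3) ≈ 0.14112, f(4) ≈ -0.75680, f(5) ≈ -0.95892.
T_6 = (Δs/2)·[f(s_0) + 2f(s_1) + ... + 2f(s_{5}) + f(s_6)].
Sum ≈ 0.23489.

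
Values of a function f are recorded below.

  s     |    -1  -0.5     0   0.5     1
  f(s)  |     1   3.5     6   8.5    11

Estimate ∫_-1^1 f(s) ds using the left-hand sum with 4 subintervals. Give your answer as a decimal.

Δs = 0.5.
Sum = 0.5·[1 + 3.5 + 6 + 8.5] = 9.5.

9.5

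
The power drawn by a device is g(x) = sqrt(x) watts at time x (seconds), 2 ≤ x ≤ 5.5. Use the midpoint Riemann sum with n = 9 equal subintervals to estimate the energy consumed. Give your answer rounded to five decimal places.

Δx = (5.5 − 2)/9 = 7/18.
Midpoints: 79/36, 31/12, 107/36, 121/36, 3.75, 149/36, 163/36, 59/12, 191/36.
g(79/36) ≈ 1.48137, g(31/12) ≈ 1.60728, g(107/36) ≈ 1.72401, g(121/36) ≈ 1.83333, g(3.75) ≈ 1.93649, g(149/36) ≈ 2.03443, g(163/36) ≈ 2.12786, g(59/12) ≈ 2.21736, g(191/36) ≈ 2.30338.
Sum = Δx · [g(79/36) + g(31/12) + g(107/36) + ...].
Sum ≈ 6.71436.

6.71436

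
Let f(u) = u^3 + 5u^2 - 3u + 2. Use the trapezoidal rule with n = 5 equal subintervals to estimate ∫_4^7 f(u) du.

Δu = (7 − 4)/5 = 0.6.
f(4) = 134, f(4.6) = 191.336, f(5.2) = 262.208, f(5.8) = 347.912, f(6.4) = 449.744, f(7) = 569.
T_5 = (Δu/2)·[f(u_0) + 2f(u_1) + ... + 2f(u_{4}) + f(u_5)].
Sum = 961.62.

961.62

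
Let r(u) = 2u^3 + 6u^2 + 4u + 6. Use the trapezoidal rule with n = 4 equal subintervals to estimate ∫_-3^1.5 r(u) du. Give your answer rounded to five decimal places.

37.70508

Δu = (1.5 − (-3))/4 = 1.125.
r(-3) = -6, r(-1.875) = 6.41015625, r(-0.75) = 5.53125, r(0.375) = 8.44921875, r(1.5) = 32.25.
T_4 = (Δu/2)·[r(u_0) + 2r(u_1) + 2r(u_2) + 2r(u_3) + r(u_4)].
Sum ≈ 37.70508.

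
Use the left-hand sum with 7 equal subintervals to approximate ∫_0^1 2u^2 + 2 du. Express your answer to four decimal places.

2.5306

Δu = (1 − 0)/7 = 1/7.
Left endpoints: 0, 1/7, 2/7, 3/7, 4/7, 5/7, 6/7.
f(0) = 2, f(1/7) = 100/49, f(2/7) = 106/49, f(3/7) = 116/49, f(4/7) = 130/49, f(5/7) = 148/49, f(6/7) = 170/49.
Sum = Δu · [f(0) + f(1/7) + f(2/7) + ...].
Sum ≈ 2.5306.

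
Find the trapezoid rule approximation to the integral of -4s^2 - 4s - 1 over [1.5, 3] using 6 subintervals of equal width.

-46.5625

Δs = (3 − 1.5)/6 = 0.25.
f(1.5) = -16, f(1.75) = -20.25, f(2) = -25, f(2.25) = -30.25, f(2.5) = -36, f(2.75) = -42.25, f(3) = -49.
T_6 = (Δs/2)·[f(s_0) + 2f(s_1) + ... + 2f(s_{5}) + f(s_6)].
Sum = -46.5625.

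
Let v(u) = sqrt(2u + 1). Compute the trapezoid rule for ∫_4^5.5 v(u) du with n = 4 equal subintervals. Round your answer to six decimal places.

4.855883

Δu = (5.5 − 4)/4 = 0.375.
v(4) ≈ 3.000000, v(4.375) ≈ 3.122499, v(4.75) ≈ 3.240370, v(5.125) ≈ 3.354102, v(5.5) ≈ 3.464102.
T_4 = (Δu/2)·[v(u_0) + 2v(u_1) + 2v(u_2) + 2v(u_3) + v(u_4)].
Sum ≈ 4.855883.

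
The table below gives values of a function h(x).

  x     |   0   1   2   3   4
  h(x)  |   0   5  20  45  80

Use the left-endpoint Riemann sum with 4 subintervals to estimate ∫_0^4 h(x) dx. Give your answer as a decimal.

70

Δx = 1.
Sum = 1·[0 + 5 + 20 + 45] = 70.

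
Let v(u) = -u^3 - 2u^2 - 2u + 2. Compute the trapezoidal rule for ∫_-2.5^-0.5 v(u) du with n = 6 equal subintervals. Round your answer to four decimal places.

Δu = (-0.5 − (-2.5))/6 = 1/3.
v(-2.5) = 10.125, v(-13/6) = 1537/216, v(-11/6) = 1103/216, v(-1.5) = 3.875, v(-7/6) = 691/216, v(-5/6) = 617/216, v(-0.5) = 2.625.
T_6 = (Δu/2)·[v(u_0) + 2v(u_1) + ... + 2v(u_{5}) + v(u_6)].
Sum ≈ 9.5093.

9.5093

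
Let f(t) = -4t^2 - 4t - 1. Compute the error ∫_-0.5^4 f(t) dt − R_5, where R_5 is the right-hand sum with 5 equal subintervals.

Exact integral: ∫_-0.5^4 f(t) dt = -121.5.
R_5 = -160.38.
Error = -121.5 − (-160.38) = 38.88.

38.88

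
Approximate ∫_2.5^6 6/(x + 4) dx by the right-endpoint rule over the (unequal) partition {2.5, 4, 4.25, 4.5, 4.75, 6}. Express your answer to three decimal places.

2.405

Subinterval widths: 1.5, 0.25, 0.25, 0.25, 1.25.
Right endpoints: 4, 4.25, 4.5, 4.75, 6.
f(4) = 0.75, f(4.25) = 8/11, f(4.5) = 12/17, f(4.75) = 24/35, f(6) = 0.6.
Sum = Σ Δx_i · f(x_i).
Sum ≈ 2.405.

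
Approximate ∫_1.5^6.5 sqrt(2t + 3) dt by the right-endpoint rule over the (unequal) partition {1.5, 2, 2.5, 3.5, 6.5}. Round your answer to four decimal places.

17.8994

Subinterval widths: 0.5, 0.5, 1, 3.
Right endpoints: 2, 2.5, 3.5, 6.5.
f(2) ≈ 2.6458, f(2.5) ≈ 2.8284, f(3.5) ≈ 3.1623, f(6.5) ≈ 4.0000.
Sum = Σ Δt_i · f(t_i).
Sum ≈ 17.8994.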